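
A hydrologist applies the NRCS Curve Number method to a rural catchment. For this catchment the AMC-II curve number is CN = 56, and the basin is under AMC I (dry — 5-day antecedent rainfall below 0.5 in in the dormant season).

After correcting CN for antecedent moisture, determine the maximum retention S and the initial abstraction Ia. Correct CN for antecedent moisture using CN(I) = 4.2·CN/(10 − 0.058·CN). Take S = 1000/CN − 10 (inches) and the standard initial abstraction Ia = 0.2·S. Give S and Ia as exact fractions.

S = 2750/147 in ≈ 18.707 in; Ia = 550/147 in ≈ 3.741 in

Dry (AMC I): CN(I) = 4.2·56/(10 − 0.058·56) = (1176/5)/(844/125) = 7350/211 ≈ 34.834
Max retention: S = 1000/(7350/211) − 10 = 2750/147 in (≈ 18.707 in)
Initial abstraction Ia = S/5 = (2750/147)/5 = 550/147 ≈ 3.741 in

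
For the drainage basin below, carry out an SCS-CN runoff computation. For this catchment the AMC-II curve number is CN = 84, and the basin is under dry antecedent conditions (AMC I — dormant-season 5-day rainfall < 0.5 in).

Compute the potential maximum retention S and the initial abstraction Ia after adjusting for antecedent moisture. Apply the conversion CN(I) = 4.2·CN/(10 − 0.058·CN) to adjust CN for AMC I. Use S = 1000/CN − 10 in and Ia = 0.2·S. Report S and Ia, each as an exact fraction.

Dry (AMC I): CN(I) = 4.2·84/(10 − 0.058·84) = (1764/5)/(641/125) = 44100/641 ≈ 68.799
Retention S: 1000/CN − 10 with CN=68.799 → S = 2000/441 ≈ 4.535 in
Ia = 0.2S: 0.2·4.535 = 0.907 in (exactly 400/441)

S = 2000/441 in ≈ 4.535 in; Ia = 400/441 in ≈ 0.907 in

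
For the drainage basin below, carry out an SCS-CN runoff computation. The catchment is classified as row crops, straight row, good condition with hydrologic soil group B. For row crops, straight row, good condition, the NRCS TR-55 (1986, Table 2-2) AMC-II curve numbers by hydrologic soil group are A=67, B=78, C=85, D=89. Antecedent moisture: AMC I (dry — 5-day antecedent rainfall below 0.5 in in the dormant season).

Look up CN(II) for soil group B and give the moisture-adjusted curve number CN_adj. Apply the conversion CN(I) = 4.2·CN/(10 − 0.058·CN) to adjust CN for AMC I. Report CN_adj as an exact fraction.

CN_adj = 81900/1369 ≈ 59.825

NRCS table: row crops, straight row, good condition, soil group B → CN(II) = 78
CN(I) from CN(II)=78: (4.2·78)/(10 − 0.058·78) = 81900/1369 ≈ 59.825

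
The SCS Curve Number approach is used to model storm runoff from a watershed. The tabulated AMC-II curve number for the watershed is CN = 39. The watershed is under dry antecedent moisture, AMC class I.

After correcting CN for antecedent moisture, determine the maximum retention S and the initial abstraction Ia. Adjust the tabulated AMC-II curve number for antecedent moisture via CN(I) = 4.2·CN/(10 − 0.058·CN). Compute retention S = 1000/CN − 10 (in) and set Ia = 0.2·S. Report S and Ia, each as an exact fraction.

CN(I) from CN(II)=39: (4.2·39)/(10 − 0.058·39) = 81900/3869 ≈ 21.168
S = 1000/(81900/3869) − 10 = 30500/819 in ≈ 37.241 in
Ia = 0.2·(30500/819) = 6100/819 in ≈ 7.448 in

S = 30500/819 in ≈ 37.241 in; Ia = 6100/819 in ≈ 7.448 in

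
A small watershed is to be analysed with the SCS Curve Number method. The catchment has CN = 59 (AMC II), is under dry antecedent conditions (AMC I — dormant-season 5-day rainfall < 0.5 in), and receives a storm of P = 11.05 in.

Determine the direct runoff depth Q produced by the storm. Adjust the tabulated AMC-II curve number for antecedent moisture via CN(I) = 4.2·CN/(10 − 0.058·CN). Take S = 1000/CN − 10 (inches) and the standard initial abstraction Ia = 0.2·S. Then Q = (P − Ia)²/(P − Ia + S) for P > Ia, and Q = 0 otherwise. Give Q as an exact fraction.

Q = 36794528761/14913074820 in ≈ 2.467 in

Dry (AMC I): CN(I) = 4.2·59/(10 − 0.058·59) = (1239/5)/(3289/500) = 123900/3289 ≈ 37.671
Retention S: 1000/CN − 10 with CN=37.671 → S = 20500/1239 ≈ 16.546 in
Ia = 0.2S: 0.2·16.546 = 3.309 in (exactly 4100/1239)
Since P=11.050 > Ia=3.309: effective rainfall P−Ia = 191819/24780 in
Q: (191819/24780)² ÷ (601819/24780) = 36794528761/14913074820 in (≈ 2.467 in)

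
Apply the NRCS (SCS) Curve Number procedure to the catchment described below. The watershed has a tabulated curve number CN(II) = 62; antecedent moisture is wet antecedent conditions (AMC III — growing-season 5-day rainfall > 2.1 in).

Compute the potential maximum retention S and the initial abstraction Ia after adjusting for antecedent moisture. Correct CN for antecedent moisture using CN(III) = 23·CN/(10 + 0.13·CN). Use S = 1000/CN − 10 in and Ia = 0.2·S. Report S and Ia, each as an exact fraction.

Adjust CN=62 to AMC III: 23·62/(10 + 0.13·62) → 1426 ÷ (903/50) = 71300/903 ≈ 78.959
S = 1000/(71300/903) − 10 = 1900/713 in ≈ 2.665 in
Initial abstraction Ia = S/5 = (1900/713)/5 = 380/713 ≈ 0.533 in

S = 1900/713 in ≈ 2.665 in; Ia = 380/713 in ≈ 0.533 in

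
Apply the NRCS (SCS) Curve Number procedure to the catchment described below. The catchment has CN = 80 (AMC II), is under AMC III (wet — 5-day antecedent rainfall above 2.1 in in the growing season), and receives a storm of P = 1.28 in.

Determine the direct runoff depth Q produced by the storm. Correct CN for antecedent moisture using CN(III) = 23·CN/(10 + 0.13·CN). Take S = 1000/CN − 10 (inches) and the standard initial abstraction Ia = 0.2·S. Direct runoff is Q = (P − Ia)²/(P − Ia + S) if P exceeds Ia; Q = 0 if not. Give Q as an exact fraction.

Q = 373321/710700 in ≈ 0.525 in

CN(III) from CN(II)=80: (23·80)/(10 + 0.13·80) = 4600/51 ≈ 90.196
Retention S: 1000/CN − 10 with CN=90.196 → S = 25/23 ≈ 1.087 in
Ia = 0.2S: 0.2·1.087 = 0.217 in (exactly 5/23)
Since P=1.280 > Ia=0.217: effective rainfall P−Ia = 611/575 in
Runoff Q = (P−Ia)²/(P−Ia+S) = (1.063)²/(1.063+1.087) = 373321/710700 ≈ 0.525 in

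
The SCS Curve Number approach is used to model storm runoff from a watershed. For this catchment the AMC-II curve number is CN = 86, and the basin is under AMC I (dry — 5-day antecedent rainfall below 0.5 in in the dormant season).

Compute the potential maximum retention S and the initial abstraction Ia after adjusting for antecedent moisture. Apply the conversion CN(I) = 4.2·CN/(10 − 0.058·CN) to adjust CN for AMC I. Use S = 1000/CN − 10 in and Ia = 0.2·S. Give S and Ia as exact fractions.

S = 500/129 in ≈ 3.876 in; Ia = 100/129 in ≈ 0.775 in

Adjust CN=86 to AMC I: 4.2·86/(10 − 0.058·86) → (1806/5) ÷ (1253/250) = 12900/179 ≈ 72.067
Max retention: S = 1000/(12900/179) − 10 = 500/129 in (≈ 3.876 in)
Initial abstraction Ia = S/5 = (500/129)/5 = 100/129 ≈ 0.775 in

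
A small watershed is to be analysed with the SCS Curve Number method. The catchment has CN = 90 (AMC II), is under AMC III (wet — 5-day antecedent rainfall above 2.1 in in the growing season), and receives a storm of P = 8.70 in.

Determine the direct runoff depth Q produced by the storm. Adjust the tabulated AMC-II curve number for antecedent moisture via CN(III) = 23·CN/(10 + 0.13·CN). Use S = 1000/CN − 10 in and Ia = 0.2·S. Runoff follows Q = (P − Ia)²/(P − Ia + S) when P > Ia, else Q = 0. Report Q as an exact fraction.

Wet (AMC III): CN(III) = 23·90/(10 + 0.13·90) = 2070/(217/10) = 20700/217 ≈ 95.392
Retention S: 1000/CN − 10 with CN=95.392 → S = 100/207 ≈ 0.483 in
Ia = 0.2·(100/207) = 20/207 in ≈ 0.097 in
P − Ia = 8.700 − 0.097 = 17809/2070 ≈ 8.603 in (> 0, runoff occurs)
Q: (17809/2070)² ÷ (18809/2070) = 317160481/38934630 in (≈ 8.146 in)

Q = 317160481/38934630 in ≈ 8.146 in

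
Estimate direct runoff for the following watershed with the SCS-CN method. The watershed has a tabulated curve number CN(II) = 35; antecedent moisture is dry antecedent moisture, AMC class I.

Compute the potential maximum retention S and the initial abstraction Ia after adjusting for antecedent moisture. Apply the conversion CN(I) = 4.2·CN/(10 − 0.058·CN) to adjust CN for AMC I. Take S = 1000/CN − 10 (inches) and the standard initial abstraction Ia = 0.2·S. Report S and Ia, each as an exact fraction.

S = 6500/147 in ≈ 44.218 in; Ia = 1300/147 in ≈ 8.844 in

Dry (AMC I): CN(I) = 4.2·35/(10 − 0.058·35) = 147/(797/100) = 14700/797 ≈ 18.444
Retention S: 1000/CN − 10 with CN=18.444 → S = 6500/147 ≈ 44.218 in
Ia = 0.2S: 0.2·44.218 = 8.844 in (exactly 1300/147)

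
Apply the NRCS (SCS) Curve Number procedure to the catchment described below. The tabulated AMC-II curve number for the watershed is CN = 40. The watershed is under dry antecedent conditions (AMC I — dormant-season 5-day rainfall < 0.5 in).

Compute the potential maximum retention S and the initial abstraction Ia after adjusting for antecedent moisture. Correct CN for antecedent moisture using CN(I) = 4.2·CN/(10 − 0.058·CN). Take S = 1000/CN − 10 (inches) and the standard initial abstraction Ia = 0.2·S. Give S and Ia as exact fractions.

S = 250/7 in ≈ 35.714 in; Ia = 50/7 in ≈ 7.143 in

Adjust CN=40 to AMC I: 4.2·40/(10 − 0.058·40) → 168 ÷ (192/25) = 175/8 ≈ 21.875
Retention S: 1000/CN − 10 with CN=21.875 → S = 250/7 ≈ 35.714 in
Initial abstraction Ia = S/5 = (250/7)/5 = 50/7 ≈ 7.143 in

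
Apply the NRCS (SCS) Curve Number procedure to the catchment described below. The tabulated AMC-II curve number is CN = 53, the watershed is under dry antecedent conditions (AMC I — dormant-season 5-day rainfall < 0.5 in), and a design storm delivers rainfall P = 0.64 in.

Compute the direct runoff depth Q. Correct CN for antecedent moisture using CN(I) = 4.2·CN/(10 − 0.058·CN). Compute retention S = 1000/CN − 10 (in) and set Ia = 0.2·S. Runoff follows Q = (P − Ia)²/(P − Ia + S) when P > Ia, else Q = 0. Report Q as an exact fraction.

Q = 0 in ≈ 0.000 in

Adjust CN=53 to AMC I: 4.2·53/(10 − 0.058·53) → (1113/5) ÷ (3463/500) = 111300/3463 ≈ 32.140
S = 1000/(111300/3463) − 10 = 23500/1113 in ≈ 21.114 in
Ia = 0.2S: 0.2·21.114 = 4.223 in (exactly 4700/1113)
P = 0.640 ≤ Ia = 4.223 in: entire storm abstracted, Q = 0.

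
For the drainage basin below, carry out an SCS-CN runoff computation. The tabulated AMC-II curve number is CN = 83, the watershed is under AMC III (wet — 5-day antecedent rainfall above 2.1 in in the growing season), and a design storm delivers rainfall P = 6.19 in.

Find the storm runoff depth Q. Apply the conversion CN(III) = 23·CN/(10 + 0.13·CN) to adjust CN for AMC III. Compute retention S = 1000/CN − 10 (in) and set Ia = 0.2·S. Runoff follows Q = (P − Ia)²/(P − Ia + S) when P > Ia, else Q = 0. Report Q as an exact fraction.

Adjust CN=83 to AMC III: 23·83/(10 + 0.13·83) → 1909 ÷ (2079/100) = 190900/2079 ≈ 91.823
Max retention: S = 1000/(190900/2079) − 10 = 1700/1909 in (≈ 0.891 in)
Ia = 0.2·(1700/1909) = 340/1909 in ≈ 0.178 in
Excess rainfall: 6.190 − 0.178 = 6.012 in; P > Ia so Q > 0
Q = (1147671/190900)²/((1147671/190900) + 1700/1909) = (1317148724241/36442810000)/(1317671/190900) = 1317148724241/251543393900 in ≈ 5.236 in

Q = 1317148724241/251543393900 in ≈ 5.236 in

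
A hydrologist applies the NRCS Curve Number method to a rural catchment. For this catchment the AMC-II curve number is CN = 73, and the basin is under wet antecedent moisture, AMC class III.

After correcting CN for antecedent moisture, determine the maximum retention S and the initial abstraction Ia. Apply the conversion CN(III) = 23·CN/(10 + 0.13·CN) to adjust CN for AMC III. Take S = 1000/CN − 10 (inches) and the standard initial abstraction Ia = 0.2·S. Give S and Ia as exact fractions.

CN(III) from CN(II)=73: (23·73)/(10 + 0.13·73) = 167900/1949 ≈ 86.147
S = 1000/(167900/1949) − 10 = 2700/1679 in ≈ 1.608 in
Initial abstraction Ia = S/5 = (2700/1679)/5 = 540/1679 ≈ 0.322 in

S = 2700/1679 in ≈ 1.608 in; Ia = 540/1679 in ≈ 0.322 in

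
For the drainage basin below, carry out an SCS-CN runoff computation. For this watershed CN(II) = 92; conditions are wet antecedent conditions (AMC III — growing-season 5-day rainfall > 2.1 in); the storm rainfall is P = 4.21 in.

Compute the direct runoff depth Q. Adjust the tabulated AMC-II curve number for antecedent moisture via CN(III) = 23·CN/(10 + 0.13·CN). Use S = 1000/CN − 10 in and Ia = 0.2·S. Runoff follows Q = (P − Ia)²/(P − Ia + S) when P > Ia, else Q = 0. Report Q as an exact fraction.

CN(III) from CN(II)=92: (23·92)/(10 + 0.13·92) = 52900/549 ≈ 96.357
S = 1000/(52900/549) − 10 = 200/529 in ≈ 0.378 in
Ia = 0.2S: 0.2·0.378 = 0.076 in (exactly 40/529)
Since P=4.210 > Ia=0.076: effective rainfall P−Ia = 218709/52900 in
Q = (218709/52900)²/((218709/52900) + 200/529) = (47833626681/2798410000)/(238709/52900) = 47833626681/12627706100 in ≈ 3.788 in

Q = 47833626681/12627706100 in ≈ 3.788 in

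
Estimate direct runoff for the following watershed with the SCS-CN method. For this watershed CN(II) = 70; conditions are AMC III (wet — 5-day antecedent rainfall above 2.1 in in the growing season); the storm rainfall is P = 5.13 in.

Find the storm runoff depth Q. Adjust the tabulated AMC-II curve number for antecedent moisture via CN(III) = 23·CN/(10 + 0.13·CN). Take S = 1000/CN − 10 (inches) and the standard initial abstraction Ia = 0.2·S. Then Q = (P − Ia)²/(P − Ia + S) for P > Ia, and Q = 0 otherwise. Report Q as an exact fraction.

Adjust CN=70 to AMC III: 23·70/(10 + 0.13·70) → 1610 ÷ (191/10) = 16100/191 ≈ 84.293
Max retention: S = 1000/(16100/191) − 10 = 300/161 in (≈ 1.863 in)
Ia = 0.2·(300/161) = 60/161 in ≈ 0.373 in
Since P=5.130 > Ia=0.373: effective rainfall P−Ia = 76593/16100 in
Runoff Q = (P−Ia)²/(P−Ia+S) = (4.757)²/(4.757+1.863) = 1955495883/572049100 ≈ 3.418 in

Q = 1955495883/572049100 in ≈ 3.418 in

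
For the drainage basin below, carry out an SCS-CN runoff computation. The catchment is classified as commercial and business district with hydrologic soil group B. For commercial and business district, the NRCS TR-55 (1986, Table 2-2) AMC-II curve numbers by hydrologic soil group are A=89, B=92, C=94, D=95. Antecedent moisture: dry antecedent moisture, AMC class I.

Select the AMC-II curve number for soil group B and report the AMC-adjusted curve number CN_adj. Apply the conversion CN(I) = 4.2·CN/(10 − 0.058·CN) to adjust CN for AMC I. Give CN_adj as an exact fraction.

CN_adj = 48300/583 ≈ 82.847

NRCS table: commercial and business district, soil group B → CN(II) = 92
Adjust CN=92 to AMC I: 4.2·92/(10 − 0.058·92) → (1932/5) ÷ (583/125) = 48300/583 ≈ 82.847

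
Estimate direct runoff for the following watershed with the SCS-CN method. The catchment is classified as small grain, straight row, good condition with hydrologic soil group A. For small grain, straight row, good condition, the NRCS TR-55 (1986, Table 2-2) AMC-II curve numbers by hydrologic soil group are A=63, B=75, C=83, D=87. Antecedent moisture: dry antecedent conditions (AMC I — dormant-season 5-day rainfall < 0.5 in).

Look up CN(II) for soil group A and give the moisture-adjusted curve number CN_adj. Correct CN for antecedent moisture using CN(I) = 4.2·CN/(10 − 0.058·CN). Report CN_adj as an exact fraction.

NRCS table: small grain, straight row, good condition, soil group A → CN(II) = 63
CN(I) from CN(II)=63: (4.2·63)/(10 − 0.058·63) = 132300/3173 ≈ 41.696

CN_adj = 132300/3173 ≈ 41.696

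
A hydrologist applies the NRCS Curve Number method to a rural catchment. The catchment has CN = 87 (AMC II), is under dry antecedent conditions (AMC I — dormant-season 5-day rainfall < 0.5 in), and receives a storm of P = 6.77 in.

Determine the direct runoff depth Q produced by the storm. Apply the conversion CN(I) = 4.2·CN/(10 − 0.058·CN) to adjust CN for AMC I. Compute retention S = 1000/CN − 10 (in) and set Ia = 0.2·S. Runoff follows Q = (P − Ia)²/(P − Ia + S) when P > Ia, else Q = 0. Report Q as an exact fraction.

Adjust CN=87 to AMC I: 4.2·87/(10 − 0.058·87) → (1827/5) ÷ (2477/500) = 182700/2477 ≈ 73.759
Retention S: 1000/CN − 10 with CN=73.759 → S = 6500/1827 ≈ 3.558 in
Ia = 0.2·(6500/1827) = 1300/1827 in ≈ 0.712 in
P − Ia = 6.770 − 0.712 = 1106879/182700 ≈ 6.058 in (> 0, runoff occurs)
Q = (1106879/182700)²/((1106879/182700) + 6500/1827) = (1225181120641/33379290000)/(1756879/182700) = 1225181120641/320981793300 in ≈ 3.817 in

Q = 1225181120641/320981793300 in ≈ 3.817 in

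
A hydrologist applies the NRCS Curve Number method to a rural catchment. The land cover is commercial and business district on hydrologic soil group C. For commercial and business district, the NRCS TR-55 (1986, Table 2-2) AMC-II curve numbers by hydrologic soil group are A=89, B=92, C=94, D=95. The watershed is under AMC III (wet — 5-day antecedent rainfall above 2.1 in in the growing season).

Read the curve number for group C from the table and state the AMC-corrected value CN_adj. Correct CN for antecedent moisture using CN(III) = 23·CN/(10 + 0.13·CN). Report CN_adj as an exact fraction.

NRCS table: commercial and business district, soil group C → CN(II) = 94
Wet (AMC III): CN(III) = 23·94/(10 + 0.13·94) = 2162/(1111/50) = 108100/1111 ≈ 97.300

CN_adj = 108100/1111 ≈ 97.300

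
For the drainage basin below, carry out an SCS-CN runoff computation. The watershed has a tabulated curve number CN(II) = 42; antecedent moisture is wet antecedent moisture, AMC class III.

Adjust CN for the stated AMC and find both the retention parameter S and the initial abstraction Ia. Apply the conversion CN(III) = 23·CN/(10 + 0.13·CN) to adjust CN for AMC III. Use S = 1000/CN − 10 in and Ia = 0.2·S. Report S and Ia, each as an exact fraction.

CN(III) from CN(II)=42: (23·42)/(10 + 0.13·42) = 48300/773 ≈ 62.484
S = 1000/(48300/773) − 10 = 2900/483 in ≈ 6.004 in
Initial abstraction Ia = S/5 = (2900/483)/5 = 580/483 ≈ 1.201 in

S = 2900/483 in ≈ 6.004 in; Ia = 580/483 in ≈ 1.201 in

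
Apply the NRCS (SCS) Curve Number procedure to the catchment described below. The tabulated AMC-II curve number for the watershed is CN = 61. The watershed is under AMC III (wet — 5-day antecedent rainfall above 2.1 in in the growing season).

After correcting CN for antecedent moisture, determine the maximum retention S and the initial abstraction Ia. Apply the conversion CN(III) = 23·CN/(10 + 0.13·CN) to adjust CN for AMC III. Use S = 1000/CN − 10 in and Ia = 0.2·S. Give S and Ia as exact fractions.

Wet (AMC III): CN(III) = 23·61/(10 + 0.13·61) = 1403/(1793/100) = 140300/1793 ≈ 78.249
Max retention: S = 1000/(140300/1793) − 10 = 3900/1403 in (≈ 2.780 in)
Ia = 0.2·(3900/1403) = 780/1403 in ≈ 0.556 in

S = 3900/1403 in ≈ 2.780 in; Ia = 780/1403 in ≈ 0.556 in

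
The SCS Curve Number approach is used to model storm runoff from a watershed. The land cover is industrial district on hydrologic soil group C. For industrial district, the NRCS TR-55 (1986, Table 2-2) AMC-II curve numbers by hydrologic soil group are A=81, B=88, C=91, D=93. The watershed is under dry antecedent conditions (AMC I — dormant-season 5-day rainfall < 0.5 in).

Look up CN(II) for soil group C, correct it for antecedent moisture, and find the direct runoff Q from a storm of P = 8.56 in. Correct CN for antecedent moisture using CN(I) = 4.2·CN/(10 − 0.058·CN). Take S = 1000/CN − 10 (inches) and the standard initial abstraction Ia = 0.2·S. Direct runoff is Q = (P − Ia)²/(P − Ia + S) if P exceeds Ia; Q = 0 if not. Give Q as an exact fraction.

Q = 8297038562/1324307075 in ≈ 6.265 in

NRCS table: industrial district, soil group C → CN(II) = 91
CN(I) from CN(II)=91: (4.2·91)/(10 − 0.058·91) = 63700/787 ≈ 80.940
S = 1000/(63700/787) − 10 = 1500/637 in ≈ 2.355 in
Initial abstraction Ia = S/5 = (1500/637)/5 = 300/637 ≈ 0.471 in
Since P=8.560 > Ia=0.471: effective rainfall P−Ia = 128818/15925 in
Runoff Q = (P−Ia)²/(P−Ia+S) = (8.089)²/(8.089+2.355) = 8297038562/1324307075 ≈ 6.265 in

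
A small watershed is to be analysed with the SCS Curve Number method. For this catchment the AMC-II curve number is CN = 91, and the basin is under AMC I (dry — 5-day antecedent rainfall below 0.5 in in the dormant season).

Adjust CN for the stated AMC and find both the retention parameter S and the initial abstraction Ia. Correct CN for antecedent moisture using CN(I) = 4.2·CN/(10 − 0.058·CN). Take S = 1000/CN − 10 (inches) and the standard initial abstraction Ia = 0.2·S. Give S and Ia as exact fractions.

S = 1500/637 in ≈ 2.355 in; Ia = 300/637 in ≈ 0.471 in

CN(I) from CN(II)=91: (4.2·91)/(10 − 0.058·91) = 63700/787 ≈ 80.940
S = 1000/(63700/787) − 10 = 1500/637 in ≈ 2.355 in
Ia = 0.2·(1500/637) = 300/637 in ≈ 0.471 in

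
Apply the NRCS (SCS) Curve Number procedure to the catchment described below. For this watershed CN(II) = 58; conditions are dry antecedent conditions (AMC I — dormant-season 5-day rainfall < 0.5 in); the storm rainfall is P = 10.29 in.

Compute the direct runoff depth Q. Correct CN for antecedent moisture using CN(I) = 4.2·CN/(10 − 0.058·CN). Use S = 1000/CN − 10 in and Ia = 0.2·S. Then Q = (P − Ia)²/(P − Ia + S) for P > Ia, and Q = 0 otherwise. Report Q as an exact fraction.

Dry (AMC I): CN(I) = 4.2·58/(10 − 0.058·58) = (1218/5)/(1659/250) = 2900/79 ≈ 36.709
S = 1000/(2900/79) − 10 = 500/29 in ≈ 17.241 in
Ia = 0.2S: 0.2·17.241 = 3.448 in (exactly 100/29)
Since P=10.290 > Ia=3.448: effective rainfall P−Ia = 19841/2900 in
Runoff Q = (P−Ia)²/(P−Ia+S) = (6.842)²/(6.842+17.241) = 393665281/202538900 ≈ 1.944 in

Q = 393665281/202538900 in ≈ 1.944 in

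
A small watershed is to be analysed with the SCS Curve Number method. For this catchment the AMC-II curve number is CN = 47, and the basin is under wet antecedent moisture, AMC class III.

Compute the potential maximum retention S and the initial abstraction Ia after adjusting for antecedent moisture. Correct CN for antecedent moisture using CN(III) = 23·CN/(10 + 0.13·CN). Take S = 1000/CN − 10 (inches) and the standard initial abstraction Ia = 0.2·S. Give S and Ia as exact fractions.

S = 5300/1081 in ≈ 4.903 in; Ia = 1060/1081 in ≈ 0.981 in

CN(III) from CN(II)=47: (23·47)/(10 + 0.13·47) = 108100/1611 ≈ 67.101
S = 1000/(108100/1611) − 10 = 5300/1081 in ≈ 4.903 in
Initial abstraction Ia = S/5 = (5300/1081)/5 = 1060/1081 ≈ 0.981 in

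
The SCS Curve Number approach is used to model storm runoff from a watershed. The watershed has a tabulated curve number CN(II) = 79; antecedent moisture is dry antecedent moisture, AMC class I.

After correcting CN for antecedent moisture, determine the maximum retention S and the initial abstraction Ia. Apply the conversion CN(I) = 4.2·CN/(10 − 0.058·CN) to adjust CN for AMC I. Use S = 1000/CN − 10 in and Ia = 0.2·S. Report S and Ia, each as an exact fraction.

Dry (AMC I): CN(I) = 4.2·79/(10 − 0.058·79) = (1659/5)/(2709/500) = 7900/129 ≈ 61.240
Max retention: S = 1000/(7900/129) − 10 = 500/79 in (≈ 6.329 in)
Initial abstraction Ia = S/5 = (500/79)/5 = 100/79 ≈ 1.266 in

S = 500/79 in ≈ 6.329 in; Ia = 100/79 in ≈ 1.266 in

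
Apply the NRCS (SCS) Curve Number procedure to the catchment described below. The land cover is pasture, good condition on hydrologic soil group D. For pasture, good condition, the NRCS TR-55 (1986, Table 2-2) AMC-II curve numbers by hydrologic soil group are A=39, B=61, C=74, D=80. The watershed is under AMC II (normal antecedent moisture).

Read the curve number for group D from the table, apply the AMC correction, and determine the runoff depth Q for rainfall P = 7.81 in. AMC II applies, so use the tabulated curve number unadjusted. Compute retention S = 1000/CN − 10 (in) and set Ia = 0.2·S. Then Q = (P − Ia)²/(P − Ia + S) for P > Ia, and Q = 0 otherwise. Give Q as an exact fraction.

Q = 534361/98100 in ≈ 5.447 in

NRCS table: pasture, good condition, soil group D → CN(II) = 80
Average conditions: CN = 80 (no AMC adjustment).
Max retention: S = 1000/80 − 10 = 5/2 in (≈ 2.500 in)
Ia = 0.2·(5/2) = 1/2 in ≈ 0.500 in
Excess rainfall: 7.810 − 0.500 = 7.310 in; P > Ia so Q > 0
Runoff Q = (P−Ia)²/(P−Ia+S) = (7.310)²/(7.310+2.500) = 534361/98100 ≈ 5.447 in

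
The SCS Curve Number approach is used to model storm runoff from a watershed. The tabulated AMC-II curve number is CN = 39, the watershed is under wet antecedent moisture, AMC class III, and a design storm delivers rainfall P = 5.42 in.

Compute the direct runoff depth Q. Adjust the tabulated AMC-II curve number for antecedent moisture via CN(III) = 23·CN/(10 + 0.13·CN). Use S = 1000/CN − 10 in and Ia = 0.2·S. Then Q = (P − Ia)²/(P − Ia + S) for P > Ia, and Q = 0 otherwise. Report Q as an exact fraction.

Q = 33155675569/21845851950 in ≈ 1.518 in

Wet (AMC III): CN(III) = 23·39/(10 + 0.13·39) = 897/(1507/100) = 89700/1507 ≈ 59.522
Retention S: 1000/CN − 10 with CN=59.522 → S = 6100/897 ≈ 6.800 in
Ia = 0.2·(6100/897) = 1220/897 in ≈ 1.360 in
P − Ia = 5.420 − 1.360 = 182087/44850 ≈ 4.060 in (> 0, runoff occurs)
Q: (182087/44850)² ÷ (487087/44850) = 33155675569/21845851950 in (≈ 1.518 in)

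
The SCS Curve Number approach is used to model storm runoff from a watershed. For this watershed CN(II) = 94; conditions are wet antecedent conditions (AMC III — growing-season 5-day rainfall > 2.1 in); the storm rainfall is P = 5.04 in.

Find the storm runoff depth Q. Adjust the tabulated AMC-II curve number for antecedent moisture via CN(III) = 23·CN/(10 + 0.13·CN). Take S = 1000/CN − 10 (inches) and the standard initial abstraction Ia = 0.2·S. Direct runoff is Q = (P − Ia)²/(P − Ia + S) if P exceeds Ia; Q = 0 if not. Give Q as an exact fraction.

Adjust CN=94 to AMC III: 23·94/(10 + 0.13·94) → 2162 ÷ (1111/50) = 108100/1111 ≈ 97.300
Max retention: S = 1000/(108100/1111) − 10 = 300/1081 in (≈ 0.278 in)
Ia = 0.2·(300/1081) = 60/1081 in ≈ 0.056 in
P − Ia = 5.040 − 0.056 = 134706/27025 ≈ 4.984 in (> 0, runoff occurs)
Runoff Q = (P−Ia)²/(P−Ia+S) = (4.984)²/(4.984+0.278) = 3024284406/640519525 ≈ 4.722 in

Q = 3024284406/640519525 in ≈ 4.722 in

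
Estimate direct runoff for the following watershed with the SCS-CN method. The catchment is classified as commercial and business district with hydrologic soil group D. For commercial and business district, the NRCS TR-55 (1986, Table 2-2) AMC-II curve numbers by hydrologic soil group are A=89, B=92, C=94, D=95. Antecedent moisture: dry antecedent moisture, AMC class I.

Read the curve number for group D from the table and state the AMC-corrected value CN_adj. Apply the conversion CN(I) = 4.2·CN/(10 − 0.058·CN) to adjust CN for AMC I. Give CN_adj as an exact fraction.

NRCS table: commercial and business district, soil group D → CN(II) = 95
Adjust CN=95 to AMC I: 4.2·95/(10 − 0.058·95) → 399 ÷ (449/100) = 39900/449 ≈ 88.864

CN_adj = 39900/449 ≈ 88.864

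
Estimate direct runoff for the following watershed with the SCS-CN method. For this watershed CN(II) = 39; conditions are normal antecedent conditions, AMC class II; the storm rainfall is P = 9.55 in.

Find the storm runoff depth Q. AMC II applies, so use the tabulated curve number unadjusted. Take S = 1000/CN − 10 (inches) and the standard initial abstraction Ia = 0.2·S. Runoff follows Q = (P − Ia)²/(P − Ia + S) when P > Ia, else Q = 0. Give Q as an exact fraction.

Q = 25090081/13423020 in ≈ 1.869 in

Average conditions: CN = 39 (no AMC adjustment).
S = 1000/39 − 10 = 610/39 in ≈ 15.641 in
Ia = 0.2S: 0.2·15.641 = 3.128 in (exactly 122/39)
Excess rainfall: 9.550 − 3.128 = 6.422 in; P > Ia so Q > 0
Q: (5009/780)² ÷ (17209/780) = 25090081/13423020 in (≈ 1.869 in)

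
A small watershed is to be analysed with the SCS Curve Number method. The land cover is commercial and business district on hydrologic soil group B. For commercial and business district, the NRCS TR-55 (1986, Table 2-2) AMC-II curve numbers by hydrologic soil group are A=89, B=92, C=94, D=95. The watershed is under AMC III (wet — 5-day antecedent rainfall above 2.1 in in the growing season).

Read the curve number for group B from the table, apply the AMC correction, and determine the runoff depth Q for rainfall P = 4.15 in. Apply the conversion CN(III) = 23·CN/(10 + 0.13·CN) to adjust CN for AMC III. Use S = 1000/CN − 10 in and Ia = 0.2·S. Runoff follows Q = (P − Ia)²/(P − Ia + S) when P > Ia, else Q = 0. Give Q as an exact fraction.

Q = 1858213449/498392060 in ≈ 3.728 in

NRCS table: commercial and business district, soil group B → CN(II) = 92
CN(III) from CN(II)=92: (23·92)/(10 + 0.13·92) = 52900/549 ≈ 96.357
S = 1000/(52900/549) − 10 = 200/529 in ≈ 0.378 in
Initial abstraction Ia = S/5 = (200/529)/5 = 40/529 ≈ 0.076 in
P − Ia = 4.150 − 0.076 = 43107/10580 ≈ 4.074 in (> 0, runoff occurs)
Runoff Q = (P−Ia)²/(P−Ia+S) = (4.074)²/(4.074+0.378) = 1858213449/498392060 ≈ 3.728 in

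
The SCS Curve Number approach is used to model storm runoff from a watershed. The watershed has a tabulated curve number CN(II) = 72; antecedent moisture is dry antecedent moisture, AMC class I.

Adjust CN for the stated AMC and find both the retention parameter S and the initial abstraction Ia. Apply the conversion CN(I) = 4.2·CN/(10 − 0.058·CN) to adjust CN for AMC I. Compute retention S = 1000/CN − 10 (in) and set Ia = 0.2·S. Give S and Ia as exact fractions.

CN(I) from CN(II)=72: (4.2·72)/(10 − 0.058·72) = 675/13 ≈ 51.923
S = 1000/(675/13) − 10 = 250/27 in ≈ 9.259 in
Ia = 0.2·(250/27) = 50/27 in ≈ 1.852 in

S = 250/27 in ≈ 9.259 in; Ia = 50/27 in ≈ 1.852 in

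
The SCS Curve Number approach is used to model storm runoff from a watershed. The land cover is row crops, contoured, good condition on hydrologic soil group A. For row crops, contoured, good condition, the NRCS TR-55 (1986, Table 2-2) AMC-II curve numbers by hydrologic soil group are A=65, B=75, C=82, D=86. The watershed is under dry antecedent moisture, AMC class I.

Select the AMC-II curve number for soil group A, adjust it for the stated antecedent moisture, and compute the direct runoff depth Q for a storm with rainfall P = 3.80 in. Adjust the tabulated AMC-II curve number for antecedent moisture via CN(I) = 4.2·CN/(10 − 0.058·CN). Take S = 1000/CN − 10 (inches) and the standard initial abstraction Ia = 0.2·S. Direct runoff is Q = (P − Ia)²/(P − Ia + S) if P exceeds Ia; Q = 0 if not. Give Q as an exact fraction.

NRCS table: row crops, contoured, good condition, soil group A → CN(II) = 65
Dry (AMC I): CN(I) = 4.2·65/(10 − 0.058·65) = 273/(623/100) = 3900/89 ≈ 43.820
S = 1000/(3900/89) − 10 = 500/39 in ≈ 12.821 in
Ia = 0.2S: 0.2·12.821 = 2.564 in (exactly 100/39)
P − Ia = 3.800 − 2.564 = 241/195 ≈ 1.236 in (> 0, runoff occurs)
Q = (241/195)²/((241/195) + 500/39) = (58081/38025)/(2741/195) = 58081/534495 in ≈ 0.109 in

Q = 58081/534495 in ≈ 0.109 in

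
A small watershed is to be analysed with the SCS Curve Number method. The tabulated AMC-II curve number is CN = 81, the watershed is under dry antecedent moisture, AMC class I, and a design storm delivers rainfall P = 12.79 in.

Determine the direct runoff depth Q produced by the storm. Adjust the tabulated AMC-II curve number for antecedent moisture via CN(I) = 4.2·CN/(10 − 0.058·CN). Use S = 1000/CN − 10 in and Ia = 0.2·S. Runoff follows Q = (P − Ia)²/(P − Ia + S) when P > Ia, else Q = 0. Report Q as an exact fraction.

CN(I) from CN(II)=81: (4.2·81)/(10 − 0.058·81) = 170100/2651 ≈ 64.164
Retention S: 1000/CN − 10 with CN=64.164 → S = 9500/1701 ≈ 5.585 in
Ia = 0.2·(9500/1701) = 1900/1701 in ≈ 1.117 in
Excess rainfall: 12.790 − 1.117 = 11.673 in; P > Ia so Q > 0
Q = (1985579/170100)²/((1985579/170100) + 9500/1701) = (3942523965241/28934010000)/(2935579/170100) = 3942523965241/499341987900 in ≈ 7.895 in

Q = 3942523965241/499341987900 in ≈ 7.895 in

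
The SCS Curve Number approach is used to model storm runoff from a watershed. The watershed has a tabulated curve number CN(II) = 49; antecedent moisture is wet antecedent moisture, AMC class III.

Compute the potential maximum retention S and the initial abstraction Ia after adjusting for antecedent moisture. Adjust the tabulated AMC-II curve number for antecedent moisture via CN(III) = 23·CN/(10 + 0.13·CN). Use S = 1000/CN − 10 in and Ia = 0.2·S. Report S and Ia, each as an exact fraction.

S = 5100/1127 in ≈ 4.525 in; Ia = 1020/1127 in ≈ 0.905 in

CN(III) from CN(II)=49: (23·49)/(10 + 0.13·49) = 112700/1637 ≈ 68.845
Max retention: S = 1000/(112700/1637) − 10 = 5100/1127 in (≈ 4.525 in)
Initial abstraction Ia = S/5 = (5100/1127)/5 = 1020/1127 ≈ 0.905 in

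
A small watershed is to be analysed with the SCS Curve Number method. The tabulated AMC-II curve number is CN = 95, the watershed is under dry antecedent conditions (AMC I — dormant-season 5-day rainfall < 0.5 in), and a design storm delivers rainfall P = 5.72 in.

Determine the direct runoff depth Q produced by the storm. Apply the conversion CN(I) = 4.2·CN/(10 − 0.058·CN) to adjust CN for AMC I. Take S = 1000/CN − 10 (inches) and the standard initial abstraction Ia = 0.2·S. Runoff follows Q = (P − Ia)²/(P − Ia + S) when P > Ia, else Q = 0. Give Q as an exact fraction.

Q = 2976466249/668893575 in ≈ 4.450 in

Dry (AMC I): CN(I) = 4.2·95/(10 − 0.058·95) = 399/(449/100) = 39900/449 ≈ 88.864
Retention S: 1000/CN − 10 with CN=88.864 → S = 500/399 ≈ 1.253 in
Ia = 0.2S: 0.2·1.253 = 0.251 in (exactly 100/399)
P − Ia = 5.720 − 0.251 = 54557/9975 ≈ 5.469 in (> 0, runoff occurs)
Q: (54557/9975)² ÷ (67057/9975) = 2976466249/668893575 in (≈ 4.450 in)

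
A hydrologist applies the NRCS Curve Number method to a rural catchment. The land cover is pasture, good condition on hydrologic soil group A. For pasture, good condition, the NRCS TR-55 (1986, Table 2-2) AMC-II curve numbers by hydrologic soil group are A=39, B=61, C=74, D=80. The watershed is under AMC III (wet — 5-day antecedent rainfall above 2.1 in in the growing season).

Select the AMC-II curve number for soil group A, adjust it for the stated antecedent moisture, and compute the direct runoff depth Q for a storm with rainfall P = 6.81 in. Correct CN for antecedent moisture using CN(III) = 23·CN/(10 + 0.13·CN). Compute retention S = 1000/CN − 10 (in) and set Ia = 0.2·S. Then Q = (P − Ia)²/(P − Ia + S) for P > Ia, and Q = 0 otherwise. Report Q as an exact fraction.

NRCS table: pasture, good condition, soil group A → CN(II) = 39
CN(III) from CN(II)=39: (23·39)/(10 + 0.13·39) = 89700/1507 ≈ 59.522
Retention S: 1000/CN − 10 with CN=59.522 → S = 6100/897 ≈ 6.800 in
Initial abstraction Ia = S/5 = (6100/897)/5 = 1220/897 ≈ 1.360 in
Excess rainfall: 6.810 − 1.360 = 5.450 in; P > Ia so Q > 0
Q: (488857/89700)² ÷ (1098857/89700) = 238981166449/98567472900 in (≈ 2.425 in)

Q = 238981166449/98567472900 in ≈ 2.425 in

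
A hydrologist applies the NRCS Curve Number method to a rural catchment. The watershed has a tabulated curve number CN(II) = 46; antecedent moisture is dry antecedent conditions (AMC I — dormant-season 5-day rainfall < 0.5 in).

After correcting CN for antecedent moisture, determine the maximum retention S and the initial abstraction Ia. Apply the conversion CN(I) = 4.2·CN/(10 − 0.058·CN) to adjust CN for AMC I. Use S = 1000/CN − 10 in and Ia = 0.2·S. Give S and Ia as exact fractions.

Dry (AMC I): CN(I) = 4.2·46/(10 − 0.058·46) = (966/5)/(1833/250) = 16100/611 ≈ 26.350
Max retention: S = 1000/(16100/611) − 10 = 4500/161 in (≈ 27.950 in)
Ia = 0.2·(4500/161) = 900/161 in ≈ 5.590 in

S = 4500/161 in ≈ 27.950 in; Ia = 900/161 in ≈ 5.590 in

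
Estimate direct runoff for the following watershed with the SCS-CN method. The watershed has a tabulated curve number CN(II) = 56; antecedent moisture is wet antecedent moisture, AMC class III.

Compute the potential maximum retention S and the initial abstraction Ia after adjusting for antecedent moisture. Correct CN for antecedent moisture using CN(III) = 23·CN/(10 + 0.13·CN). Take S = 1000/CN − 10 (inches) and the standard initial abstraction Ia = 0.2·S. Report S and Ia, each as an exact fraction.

S = 550/161 in ≈ 3.416 in; Ia = 110/161 in ≈ 0.683 in

CN(III) from CN(II)=56: (23·56)/(10 + 0.13·56) = 4025/54 ≈ 74.537
Retention S: 1000/CN − 10 with CN=74.537 → S = 550/161 ≈ 3.416 in
Ia = 0.2·(550/161) = 110/161 in ≈ 0.683 in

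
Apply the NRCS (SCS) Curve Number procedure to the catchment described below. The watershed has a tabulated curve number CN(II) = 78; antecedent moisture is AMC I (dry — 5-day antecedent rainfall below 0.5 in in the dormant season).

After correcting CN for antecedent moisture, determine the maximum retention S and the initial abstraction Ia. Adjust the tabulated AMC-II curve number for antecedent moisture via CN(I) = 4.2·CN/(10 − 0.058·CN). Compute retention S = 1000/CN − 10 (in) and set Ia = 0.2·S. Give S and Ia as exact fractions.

CN(I) from CN(II)=78: (4.2·78)/(10 − 0.058·78) = 81900/1369 ≈ 59.825
S = 1000/(81900/1369) − 10 = 5500/819 in ≈ 6.716 in
Ia = 0.2·(5500/819) = 1100/819 in ≈ 1.343 in

S = 5500/819 in ≈ 6.716 in; Ia = 1100/819 in ≈ 1.343 in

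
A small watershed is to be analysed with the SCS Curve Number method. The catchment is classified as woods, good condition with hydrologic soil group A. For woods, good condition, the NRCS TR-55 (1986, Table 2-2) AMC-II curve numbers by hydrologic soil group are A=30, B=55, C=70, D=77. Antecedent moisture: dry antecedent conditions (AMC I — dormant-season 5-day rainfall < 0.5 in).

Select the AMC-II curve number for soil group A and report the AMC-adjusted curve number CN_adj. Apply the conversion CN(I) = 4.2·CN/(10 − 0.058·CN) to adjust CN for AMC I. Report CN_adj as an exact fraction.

NRCS table: woods, good condition, soil group A → CN(II) = 30
Dry (AMC I): CN(I) = 4.2·30/(10 − 0.058·30) = 126/(413/50) = 900/59 ≈ 15.254

CN_adj = 900/59 ≈ 15.254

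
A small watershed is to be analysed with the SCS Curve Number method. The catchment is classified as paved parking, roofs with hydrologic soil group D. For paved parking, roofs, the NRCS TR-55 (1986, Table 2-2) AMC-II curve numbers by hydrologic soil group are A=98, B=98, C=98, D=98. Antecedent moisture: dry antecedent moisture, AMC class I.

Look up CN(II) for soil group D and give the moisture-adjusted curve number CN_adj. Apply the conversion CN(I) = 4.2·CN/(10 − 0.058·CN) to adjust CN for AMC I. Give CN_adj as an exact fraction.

CN_adj = 102900/1079 ≈ 95.366

NRCS table: paved parking, roofs, soil group D → CN(II) = 98
Dry (AMC I): CN(I) = 4.2·98/(10 − 0.058·98) = (2058/5)/(1079/250) = 102900/1079 ≈ 95.366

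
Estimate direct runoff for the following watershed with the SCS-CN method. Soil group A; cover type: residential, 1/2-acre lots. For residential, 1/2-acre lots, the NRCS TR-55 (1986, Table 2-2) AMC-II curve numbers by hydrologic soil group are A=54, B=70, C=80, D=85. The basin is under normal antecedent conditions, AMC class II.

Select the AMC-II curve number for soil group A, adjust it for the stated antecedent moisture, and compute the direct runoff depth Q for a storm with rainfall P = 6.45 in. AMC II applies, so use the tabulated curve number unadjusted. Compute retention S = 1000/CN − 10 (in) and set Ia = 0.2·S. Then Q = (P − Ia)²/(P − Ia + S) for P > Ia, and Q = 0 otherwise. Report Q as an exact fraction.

NRCS table: residential, 1/2-acre lots, soil group A → CN(II) = 54
AMC II — tabulated CN = 54 applies directly.
S = 1000/54 − 10 = 230/27 in ≈ 8.519 in
Initial abstraction Ia = S/5 = (230/27)/5 = 46/27 ≈ 1.704 in
P − Ia = 6.450 − 1.704 = 2563/540 ≈ 4.746 in (> 0, runoff occurs)
Q: (2563/540)² ÷ (7163/540) = 6568969/3868020 in (≈ 1.698 in)

Q = 6568969/3868020 in ≈ 1.698 in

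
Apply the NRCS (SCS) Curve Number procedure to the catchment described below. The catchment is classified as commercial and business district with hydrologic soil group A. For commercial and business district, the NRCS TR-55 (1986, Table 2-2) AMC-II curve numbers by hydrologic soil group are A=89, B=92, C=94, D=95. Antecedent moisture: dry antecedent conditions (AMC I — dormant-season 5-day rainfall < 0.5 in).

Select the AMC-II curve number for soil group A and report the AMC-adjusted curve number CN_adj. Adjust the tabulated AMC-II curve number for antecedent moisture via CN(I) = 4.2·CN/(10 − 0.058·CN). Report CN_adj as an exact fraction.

NRCS table: commercial and business district, soil group A → CN(II) = 89
Dry (AMC I): CN(I) = 4.2·89/(10 − 0.058·89) = (1869/5)/(2419/500) = 186900/2419 ≈ 77.263

CN_adj = 186900/2419 ≈ 77.263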